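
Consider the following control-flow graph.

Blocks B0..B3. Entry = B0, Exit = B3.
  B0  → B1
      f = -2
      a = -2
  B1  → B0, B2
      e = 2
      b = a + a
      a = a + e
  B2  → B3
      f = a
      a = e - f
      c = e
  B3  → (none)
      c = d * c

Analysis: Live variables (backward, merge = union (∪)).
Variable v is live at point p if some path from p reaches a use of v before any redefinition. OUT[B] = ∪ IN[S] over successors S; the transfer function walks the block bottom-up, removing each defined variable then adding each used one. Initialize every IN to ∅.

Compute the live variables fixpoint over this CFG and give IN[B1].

Converged values:
  B0:   IN={d}   OUT={a, d}
  B1:   IN={a, d}   OUT={a, d, e}
  B2:   IN={a, d, e}   OUT={c, d}
  B3:   IN={c, d}   OUT={}

Merge at B1: OUT[B1] = IN[B0] ⊔ IN[B2] = {a, d, e}
Applying B1's transfer function to that OUT value gives IN[B1] (row B1 above).

Answer: {a, d}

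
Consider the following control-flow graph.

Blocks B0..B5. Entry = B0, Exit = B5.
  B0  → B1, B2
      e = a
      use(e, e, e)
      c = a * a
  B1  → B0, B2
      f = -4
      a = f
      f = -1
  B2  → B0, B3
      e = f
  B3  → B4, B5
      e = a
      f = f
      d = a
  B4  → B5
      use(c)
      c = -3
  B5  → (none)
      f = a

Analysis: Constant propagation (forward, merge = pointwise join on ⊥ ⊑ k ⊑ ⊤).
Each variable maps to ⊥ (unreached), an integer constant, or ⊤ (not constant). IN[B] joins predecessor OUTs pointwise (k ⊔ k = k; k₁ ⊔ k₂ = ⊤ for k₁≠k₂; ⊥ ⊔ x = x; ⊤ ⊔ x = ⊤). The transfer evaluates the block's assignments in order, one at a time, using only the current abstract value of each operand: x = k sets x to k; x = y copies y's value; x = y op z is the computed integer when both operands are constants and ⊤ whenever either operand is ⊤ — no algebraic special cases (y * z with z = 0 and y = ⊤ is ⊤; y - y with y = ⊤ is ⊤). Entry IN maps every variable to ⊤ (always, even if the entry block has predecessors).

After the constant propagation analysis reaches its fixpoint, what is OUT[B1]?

Answer: {a: -4, b: ⊤, c: ⊤, d: ⊤, e: ⊤, f: -1}

Derivation:
Per-block solution:
  B0:   IN=(all ⊤)   OUT=(all ⊤)
  B1:   IN=(all ⊤)   OUT={a:-4, f:-1; rest ⊤}
  B2:   IN=(all ⊤)   OUT=(all ⊤)
  B3:   IN=(all ⊤)   OUT=(all ⊤)
  B4:   IN=(all ⊤)   OUT={c:-3; rest ⊤}
  B5:   IN=(all ⊤)   OUT=(all ⊤)

Merge at B1: IN[B1] = OUT[B0] = {a: ⊤, b: ⊤, c: ⊤, d: ⊤, e: ⊤, f: ⊤}
Applying B1's transfer function to that IN value gives OUT[B1] (row B1 above).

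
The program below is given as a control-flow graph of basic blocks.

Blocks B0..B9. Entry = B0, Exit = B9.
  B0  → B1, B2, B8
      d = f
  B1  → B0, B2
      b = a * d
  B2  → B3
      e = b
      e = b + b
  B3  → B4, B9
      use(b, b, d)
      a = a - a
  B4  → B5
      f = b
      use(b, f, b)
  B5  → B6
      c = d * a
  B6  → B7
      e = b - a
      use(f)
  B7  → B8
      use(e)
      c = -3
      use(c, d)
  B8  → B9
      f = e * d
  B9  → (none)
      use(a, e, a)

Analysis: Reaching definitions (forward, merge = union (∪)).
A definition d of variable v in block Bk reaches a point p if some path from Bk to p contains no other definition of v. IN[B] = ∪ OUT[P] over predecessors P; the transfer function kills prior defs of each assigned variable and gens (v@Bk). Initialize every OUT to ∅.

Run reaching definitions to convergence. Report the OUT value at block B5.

Answer: {a@B3, b@B1, c@B5, d@B0, e@B2, f@B4}

Trace:
Fixpoint table:
  B0:  IN={b@B1, d@B0}  OUT={b@B1, d@B0}
  B1:  IN={b@B1, d@B0}  OUT={b@B1, d@B0}
  B2:  IN={b@B1, d@B0}  OUT={b@B1, d@B0, e@B2}
  B3:  IN={b@B1, d@B0, e@B2}  OUT={a@B3, b@B1, d@B0, e@B2}
  B4:  IN={a@B3, b@B1, d@B0, e@B2}  OUT={a@B3, b@B1, d@B0, e@B2, f@B4}
  B5:  IN={a@B3, b@B1, d@B0, e@B2, f@B4}  OUT={a@B3, b@B1, c@B5, d@B0, e@B2, f@B4}
  B6:  IN={a@B3, b@B1, c@B5, d@B0, e@B2, f@B4}  OUT={a@B3, b@B1, c@B5, d@B0, e@B6, f@B4}
  B7:  IN={a@B3, b@B1, c@B5, d@B0, e@B6, f@B4}  OUT={a@B3, b@B1, c@B7, d@B0, e@B6, f@B4}
  B8:  IN={a@B3, b@B1, c@B7, d@B0, e@B6, f@B4}  OUT={a@B3, b@B1, c@B7, d@B0, e@B6, f@B8}
  B9:  IN={a@B3, b@B1, c@B7, d@B0, e@B2, e@B6, f@B8}  OUT={a@B3, b@B1, c@B7, d@B0, e@B2, e@B6, f@B8}

Merge at B5: IN[B5] = OUT[B4] = {a@B3, b@B1, d@B0, e@B2, f@B4}
Applying B5's transfer function to that IN value gives OUT[B5] (row B5 above).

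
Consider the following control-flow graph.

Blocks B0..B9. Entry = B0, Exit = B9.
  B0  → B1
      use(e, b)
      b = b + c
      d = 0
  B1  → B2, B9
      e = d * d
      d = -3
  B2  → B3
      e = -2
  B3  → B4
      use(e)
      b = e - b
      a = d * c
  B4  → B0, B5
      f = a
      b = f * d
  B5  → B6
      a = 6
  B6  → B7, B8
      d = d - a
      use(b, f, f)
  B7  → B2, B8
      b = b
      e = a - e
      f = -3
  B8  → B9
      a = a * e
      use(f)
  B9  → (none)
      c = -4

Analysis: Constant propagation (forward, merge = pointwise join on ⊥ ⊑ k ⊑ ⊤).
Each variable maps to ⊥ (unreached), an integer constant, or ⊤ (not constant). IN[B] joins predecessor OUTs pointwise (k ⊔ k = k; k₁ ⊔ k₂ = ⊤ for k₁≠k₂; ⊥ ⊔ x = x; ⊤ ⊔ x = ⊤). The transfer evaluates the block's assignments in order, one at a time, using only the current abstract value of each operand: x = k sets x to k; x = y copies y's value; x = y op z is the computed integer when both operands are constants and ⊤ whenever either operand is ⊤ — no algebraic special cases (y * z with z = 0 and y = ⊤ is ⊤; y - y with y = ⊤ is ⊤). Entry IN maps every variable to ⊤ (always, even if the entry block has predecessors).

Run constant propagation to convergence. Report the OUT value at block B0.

Answer: {a: ⊤, b: ⊤, c: ⊤, d: 0, e: ⊤, f: ⊤}

Derivation:
Fixpoint table:
  B0:   IN=(all ⊤)   OUT={d:0; rest ⊤}
  B1:   IN={d:0; rest ⊤}   OUT={d:-3, e:0; rest ⊤}
  B2:   IN=(all ⊤)   OUT={e:-2; rest ⊤}
  B3:   IN={e:-2; rest ⊤}   OUT={e:-2; rest ⊤}
  B4:   IN={e:-2; rest ⊤}   OUT={e:-2; rest ⊤}
  B5:   IN={e:-2; rest ⊤}   OUT={a:6, e:-2; rest ⊤}
  B6:   IN={a:6, e:-2; rest ⊤}   OUT={a:6, e:-2; rest ⊤}
  B7:   IN={a:6, e:-2; rest ⊤}   OUT={a:6, e:8, f:-3; rest ⊤}
  B8:   IN={a:6; rest ⊤}   OUT=(all ⊤)
  B9:   IN=(all ⊤)   OUT={c:-4; rest ⊤}

Merge at B0 (entry node, so the boundary value (all ⊤) is joined with the incoming edge(s)): IN[B0] = (all ⊤) ⊔ OUT[B4] = {a: ⊤, b: ⊤, c: ⊤, d: ⊤, e: ⊤, f: ⊤}
Applying B0's transfer function to that IN value gives OUT[B0] (row B0 above).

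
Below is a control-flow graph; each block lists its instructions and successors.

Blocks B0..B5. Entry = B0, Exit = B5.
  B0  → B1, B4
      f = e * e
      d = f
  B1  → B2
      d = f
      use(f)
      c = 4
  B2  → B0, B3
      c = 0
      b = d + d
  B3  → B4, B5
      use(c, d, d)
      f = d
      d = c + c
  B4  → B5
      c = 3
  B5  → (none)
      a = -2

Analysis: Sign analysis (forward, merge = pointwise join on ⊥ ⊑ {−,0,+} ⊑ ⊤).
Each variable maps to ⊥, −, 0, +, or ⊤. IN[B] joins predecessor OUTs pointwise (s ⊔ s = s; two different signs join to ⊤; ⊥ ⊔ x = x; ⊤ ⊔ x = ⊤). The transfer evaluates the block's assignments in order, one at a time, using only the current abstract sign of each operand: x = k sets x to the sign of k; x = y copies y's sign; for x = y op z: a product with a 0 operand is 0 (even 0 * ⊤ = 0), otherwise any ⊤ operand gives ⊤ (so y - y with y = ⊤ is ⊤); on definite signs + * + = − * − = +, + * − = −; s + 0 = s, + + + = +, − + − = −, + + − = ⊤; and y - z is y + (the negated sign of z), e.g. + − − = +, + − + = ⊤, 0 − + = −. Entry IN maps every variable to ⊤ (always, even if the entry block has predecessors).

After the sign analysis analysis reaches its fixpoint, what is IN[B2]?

Answer: {a: ⊤, b: ⊤, c: +, d: ⊤, e: ⊤, f: ⊤}

Working:
Per-block solution:
  B0:  IN=(all ⊤)  OUT=(all ⊤)
  B1:  IN=(all ⊤)  OUT={c:+; rest ⊤}
  B2:  IN={c:+; rest ⊤}  OUT={c:0; rest ⊤}
  B3:  IN={c:0; rest ⊤}  OUT={c:0, d:0; rest ⊤}
  B4:  IN=(all ⊤)  OUT={c:+; rest ⊤}
  B5:  IN=(all ⊤)  OUT={a:-; rest ⊤}

Merge at B2: IN[B2] = OUT[B1] = {a: ⊤, b: ⊤, c: +, d: ⊤, e: ⊤, f: ⊤}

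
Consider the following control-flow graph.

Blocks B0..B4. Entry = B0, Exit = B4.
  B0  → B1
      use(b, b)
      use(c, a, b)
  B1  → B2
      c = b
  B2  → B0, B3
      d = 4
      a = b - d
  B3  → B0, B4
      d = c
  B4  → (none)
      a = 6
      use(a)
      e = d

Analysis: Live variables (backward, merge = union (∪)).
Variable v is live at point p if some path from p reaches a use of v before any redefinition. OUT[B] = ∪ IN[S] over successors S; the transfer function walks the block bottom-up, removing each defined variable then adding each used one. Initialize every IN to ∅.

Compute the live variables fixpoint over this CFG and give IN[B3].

Answer: {a, b, c}

Derivation:
Per-block solution:
  B0: | IN={a, b, c} | OUT={b}
  B1: | IN={b} | OUT={b, c}
  B2: | IN={b, c} | OUT={a, b, c}
  B3: | IN={a, b, c} | OUT={a, b, c, d}
  B4: | IN={d} | OUT={}

Merge at B3: OUT[B3] = IN[B0] ⊔ IN[B4] = {a, b, c, d}
Applying B3's transfer function to that OUT value gives IN[B3] (row B3 above).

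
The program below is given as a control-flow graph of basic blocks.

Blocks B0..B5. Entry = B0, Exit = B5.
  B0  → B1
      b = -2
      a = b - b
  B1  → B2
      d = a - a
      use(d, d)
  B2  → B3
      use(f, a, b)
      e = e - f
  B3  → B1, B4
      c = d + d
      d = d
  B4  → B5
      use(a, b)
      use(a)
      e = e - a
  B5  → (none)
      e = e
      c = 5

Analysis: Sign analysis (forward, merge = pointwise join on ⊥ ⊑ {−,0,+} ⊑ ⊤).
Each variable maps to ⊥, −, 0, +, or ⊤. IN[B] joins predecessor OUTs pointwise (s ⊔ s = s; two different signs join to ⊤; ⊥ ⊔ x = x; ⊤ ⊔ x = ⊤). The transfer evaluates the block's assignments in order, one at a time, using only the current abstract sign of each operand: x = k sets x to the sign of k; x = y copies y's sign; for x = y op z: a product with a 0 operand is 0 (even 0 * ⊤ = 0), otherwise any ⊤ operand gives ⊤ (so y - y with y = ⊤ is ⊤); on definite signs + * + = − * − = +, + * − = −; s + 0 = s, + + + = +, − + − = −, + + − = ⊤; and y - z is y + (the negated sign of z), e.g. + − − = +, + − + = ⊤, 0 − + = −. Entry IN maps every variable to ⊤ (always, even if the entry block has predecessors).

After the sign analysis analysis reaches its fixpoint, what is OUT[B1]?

Answer: {a: ⊤, b: -, c: ⊤, d: ⊤, e: ⊤, f: ⊤}

Trace:
Per-block solution:
  B0:   IN=(all ⊤)   OUT={b:-; rest ⊤}
  B1:   IN={b:-; rest ⊤}   OUT={b:-; rest ⊤}
  B2:   IN={b:-; rest ⊤}   OUT={b:-; rest ⊤}
  B3:   IN={b:-; rest ⊤}   OUT={b:-; rest ⊤}
  B4:   IN={b:-; rest ⊤}   OUT={b:-; rest ⊤}
  B5:   IN={b:-; rest ⊤}   OUT={b:-, c:+; rest ⊤}

Merge at B1: IN[B1] = OUT[B0] ⊔ OUT[B3] = {a: ⊤, b: -, c: ⊤, d: ⊤, e: ⊤, f: ⊤}
Applying B1's transfer function to that IN value gives OUT[B1] (row B1 above).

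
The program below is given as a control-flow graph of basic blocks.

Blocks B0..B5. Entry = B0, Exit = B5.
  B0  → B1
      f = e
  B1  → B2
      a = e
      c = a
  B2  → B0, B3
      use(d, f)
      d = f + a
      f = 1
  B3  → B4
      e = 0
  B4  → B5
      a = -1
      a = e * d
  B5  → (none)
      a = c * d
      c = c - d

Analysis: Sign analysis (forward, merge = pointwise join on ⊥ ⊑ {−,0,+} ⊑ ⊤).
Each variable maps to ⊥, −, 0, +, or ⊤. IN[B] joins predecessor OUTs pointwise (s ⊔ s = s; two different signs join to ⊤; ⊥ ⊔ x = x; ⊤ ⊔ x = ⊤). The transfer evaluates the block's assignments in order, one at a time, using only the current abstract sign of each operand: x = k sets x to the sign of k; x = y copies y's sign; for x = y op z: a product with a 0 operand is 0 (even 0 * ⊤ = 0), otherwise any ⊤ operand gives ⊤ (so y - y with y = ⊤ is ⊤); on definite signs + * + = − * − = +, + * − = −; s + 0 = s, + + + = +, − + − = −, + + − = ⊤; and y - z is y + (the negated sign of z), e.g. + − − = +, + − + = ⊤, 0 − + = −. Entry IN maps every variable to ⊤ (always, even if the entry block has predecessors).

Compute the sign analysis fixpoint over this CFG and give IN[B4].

Answer: {a: ⊤, b: ⊤, c: ⊤, d: ⊤, e: 0, f: +}

Working:
Fixpoint table:
  B0: | IN=(all ⊤) | OUT=(all ⊤)
  B1: | IN=(all ⊤) | OUT=(all ⊤)
  B2: | IN=(all ⊤) | OUT={f:+; rest ⊤}
  B3: | IN={f:+; rest ⊤} | OUT={e:0, f:+; rest ⊤}
  B4: | IN={e:0, f:+; rest ⊤} | OUT={a:0, e:0, f:+; rest ⊤}
  B5: | IN={a:0, e:0, f:+; rest ⊤} | OUT={e:0, f:+; rest ⊤}

Merge at B4: IN[B4] = OUT[B3] = {a: ⊤, b: ⊤, c: ⊤, d: ⊤, e: 0, f: +}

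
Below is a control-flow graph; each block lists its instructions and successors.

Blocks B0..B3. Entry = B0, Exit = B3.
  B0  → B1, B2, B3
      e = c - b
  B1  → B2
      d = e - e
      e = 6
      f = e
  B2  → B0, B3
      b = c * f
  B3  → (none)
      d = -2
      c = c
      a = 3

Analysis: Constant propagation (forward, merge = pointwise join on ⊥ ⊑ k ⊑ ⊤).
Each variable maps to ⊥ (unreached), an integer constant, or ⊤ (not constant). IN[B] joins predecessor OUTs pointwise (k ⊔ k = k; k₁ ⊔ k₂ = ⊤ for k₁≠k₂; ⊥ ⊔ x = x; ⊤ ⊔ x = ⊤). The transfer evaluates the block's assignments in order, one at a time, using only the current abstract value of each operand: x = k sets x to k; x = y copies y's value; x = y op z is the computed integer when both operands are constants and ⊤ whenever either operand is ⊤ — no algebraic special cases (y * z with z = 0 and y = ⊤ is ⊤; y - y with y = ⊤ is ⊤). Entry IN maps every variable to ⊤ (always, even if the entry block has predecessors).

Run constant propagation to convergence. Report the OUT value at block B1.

Per-block solution:
  B0: | IN=(all ⊤) | OUT=(all ⊤)
  B1: | IN=(all ⊤) | OUT={e:6, f:6; rest ⊤}
  B2: | IN=(all ⊤) | OUT=(all ⊤)
  B3: | IN=(all ⊤) | OUT={a:3, d:-2; rest ⊤}

Merge at B1: IN[B1] = OUT[B0] = {a: ⊤, b: ⊤, c: ⊤, d: ⊤, e: ⊤, f: ⊤}
Applying B1's transfer function to that IN value gives OUT[B1] (row B1 above).

Answer: {a: ⊤, b: ⊤, c: ⊤, d: ⊤, e: 6, f: 6}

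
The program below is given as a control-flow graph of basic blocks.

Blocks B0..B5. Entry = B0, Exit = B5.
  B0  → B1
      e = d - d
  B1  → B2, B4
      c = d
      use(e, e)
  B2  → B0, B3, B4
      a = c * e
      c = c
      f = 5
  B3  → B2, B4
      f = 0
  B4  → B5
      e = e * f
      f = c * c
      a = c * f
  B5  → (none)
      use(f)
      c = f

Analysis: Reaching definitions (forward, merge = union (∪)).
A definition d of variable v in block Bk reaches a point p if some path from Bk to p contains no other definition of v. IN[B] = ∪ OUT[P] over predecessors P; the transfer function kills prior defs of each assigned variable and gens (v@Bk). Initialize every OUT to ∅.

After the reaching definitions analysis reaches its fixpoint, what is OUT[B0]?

Converged values:
  B0:  IN={a@B2, c@B2, e@B0, f@B2}  OUT={a@B2, c@B2, e@B0, f@B2}
  B1:  IN={a@B2, c@B2, e@B0, f@B2}  OUT={a@B2, c@B1, e@B0, f@B2}
  B2:  IN={a@B2, c@B1, c@B2, e@B0, f@B2, f@B3}  OUT={a@B2, c@B2, e@B0, f@B2}
  B3:  IN={a@B2, c@B2, e@B0, f@B2}  OUT={a@B2, c@B2, e@B0, f@B3}
  B4:  IN={a@B2, c@B1, c@B2, e@B0, f@B2, f@B3}  OUT={a@B4, c@B1, c@B2, e@B4, f@B4}
  B5:  IN={a@B4, c@B1, c@B2, e@B4, f@B4}  OUT={a@B4, c@B5, e@B4, f@B4}

Merge at B0 (entry node, so the boundary value {} is joined with the incoming edge(s)): IN[B0] = {} ⊔ OUT[B2] = {a@B2, c@B2, e@B0, f@B2}
Applying B0's transfer function to that IN value gives OUT[B0] (row B0 above).

Answer: {a@B2, c@B2, e@B0, f@B2}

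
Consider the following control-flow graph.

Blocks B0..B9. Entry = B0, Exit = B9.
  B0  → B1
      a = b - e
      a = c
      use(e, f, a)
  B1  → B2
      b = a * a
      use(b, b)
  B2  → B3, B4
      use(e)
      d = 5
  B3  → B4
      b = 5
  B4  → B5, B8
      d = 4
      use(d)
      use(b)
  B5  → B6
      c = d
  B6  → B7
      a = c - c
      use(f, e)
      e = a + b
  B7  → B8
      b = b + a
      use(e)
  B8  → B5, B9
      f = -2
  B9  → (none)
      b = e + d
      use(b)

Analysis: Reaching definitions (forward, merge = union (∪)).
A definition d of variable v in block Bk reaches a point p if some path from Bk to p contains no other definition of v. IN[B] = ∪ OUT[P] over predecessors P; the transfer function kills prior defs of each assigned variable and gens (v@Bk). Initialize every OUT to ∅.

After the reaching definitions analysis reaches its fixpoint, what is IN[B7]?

Converged values:
  B0:   IN={}   OUT={a@B0}
  B1:   IN={a@B0}   OUT={a@B0, b@B1}
  B2:   IN={a@B0, b@B1}   OUT={a@B0, b@B1, d@B2}
  B3:   IN={a@B0, b@B1, d@B2}   OUT={a@B0, b@B3, d@B2}
  B4:   IN={a@B0, b@B1, b@B3, d@B2}   OUT={a@B0, b@B1, b@B3, d@B4}
  B5:   IN={a@B0, a@B6, b@B1, b@B3, b@B7, c@B5, d@B4, e@B6, f@B8}   OUT={a@B0, a@B6, b@B1, b@B3, b@B7, c@B5, d@B4, e@B6, f@B8}
  B6:   IN={a@B0, a@B6, b@B1, b@B3, b@B7, c@B5, d@B4, e@B6, f@B8}   OUT={a@B6, b@B1, b@B3, b@B7, c@B5, d@B4, e@B6, f@B8}
  B7:   IN={a@B6, b@B1, b@B3, b@B7, c@B5, d@B4, e@B6, f@B8}   OUT={a@B6, b@B7, c@B5, d@B4, e@B6, f@B8}
  B8:   IN={a@B0, a@B6, b@B1, b@B3, b@B7, c@B5, d@B4, e@B6, f@B8}   OUT={a@B0, a@B6, b@B1, b@B3, b@B7, c@B5, d@B4, e@B6, f@B8}
  B9:   IN={a@B0, a@B6, b@B1, b@B3, b@B7, c@B5, d@B4, e@B6, f@B8}   OUT={a@B0, a@B6, b@B9, c@B5, d@B4, e@B6, f@B8}

Merge at B7: IN[B7] = OUT[B6] = {a@B6, b@B1, b@B3, b@B7, c@B5, d@B4, e@B6, f@B8}

Answer: {a@B6, b@B1, b@B3, b@B7, c@B5, d@B4, e@B6, f@B8}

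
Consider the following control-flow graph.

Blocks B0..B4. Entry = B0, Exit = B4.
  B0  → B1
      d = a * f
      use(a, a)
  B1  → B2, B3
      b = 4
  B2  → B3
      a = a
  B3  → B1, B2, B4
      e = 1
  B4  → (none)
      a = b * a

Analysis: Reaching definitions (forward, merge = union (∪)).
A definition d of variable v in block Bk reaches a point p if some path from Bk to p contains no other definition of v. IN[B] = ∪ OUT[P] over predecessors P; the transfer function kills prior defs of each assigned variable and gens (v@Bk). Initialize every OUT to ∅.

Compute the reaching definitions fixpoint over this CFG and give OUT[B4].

Fixpoint table:
  B0:  IN={}  OUT={d@B0}
  B1:  IN={a@B2, b@B1, d@B0, e@B3}  OUT={a@B2, b@B1, d@B0, e@B3}
  B2:  IN={a@B2, b@B1, d@B0, e@B3}  OUT={a@B2, b@B1, d@B0, e@B3}
  B3:  IN={a@B2, b@B1, d@B0, e@B3}  OUT={a@B2, b@B1, d@B0, e@B3}
  B4:  IN={a@B2, b@B1, d@B0, e@B3}  OUT={a@B4, b@B1, d@B0, e@B3}

Merge at B4: IN[B4] = OUT[B3] = {a@B2, b@B1, d@B0, e@B3}
Applying B4's transfer function to that IN value gives OUT[B4] (row B4 above).

Answer: {a@B4, b@B1, d@B0, e@B3}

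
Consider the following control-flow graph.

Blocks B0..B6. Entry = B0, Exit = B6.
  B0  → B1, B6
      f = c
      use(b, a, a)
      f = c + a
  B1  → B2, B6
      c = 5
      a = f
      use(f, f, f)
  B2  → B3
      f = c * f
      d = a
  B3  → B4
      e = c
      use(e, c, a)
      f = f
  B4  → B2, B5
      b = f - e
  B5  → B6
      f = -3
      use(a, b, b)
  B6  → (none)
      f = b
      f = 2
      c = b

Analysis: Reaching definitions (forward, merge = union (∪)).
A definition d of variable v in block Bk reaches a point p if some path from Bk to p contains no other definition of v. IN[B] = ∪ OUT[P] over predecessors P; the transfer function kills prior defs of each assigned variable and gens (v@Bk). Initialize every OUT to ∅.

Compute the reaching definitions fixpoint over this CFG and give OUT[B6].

Answer: {a@B1, b@B4, c@B6, d@B2, e@B3, f@B6}

Derivation:
Per-block solution:
  B0: | IN={} | OUT={f@B0}
  B1: | IN={f@B0} | OUT={a@B1, c@B1, f@B0}
  B2: | IN={a@B1, b@B4, c@B1, d@B2, e@B3, f@B0, f@B3} | OUT={a@B1, b@B4, c@B1, d@B2, e@B3, f@B2}
  B3: | IN={a@B1, b@B4, c@B1, d@B2, e@B3, f@B2} | OUT={a@B1, b@B4, c@B1, d@B2, e@B3, f@B3}
  B4: | IN={a@B1, b@B4, c@B1, d@B2, e@B3, f@B3} | OUT={a@B1, b@B4, c@B1, d@B2, e@B3, f@B3}
  B5: | IN={a@B1, b@B4, c@B1, d@B2, e@B3, f@B3} | OUT={a@B1, b@B4, c@B1, d@B2, e@B3, f@B5}
  B6: | IN={a@B1, b@B4, c@B1, d@B2, e@B3, f@B0, f@B5} | OUT={a@B1, b@B4, c@B6, d@B2, e@B3, f@B6}

Merge at B6: IN[B6] = OUT[B0] ⊔ OUT[B1] ⊔ OUT[B5] = {a@B1, b@B4, c@B1, d@B2, e@B3, f@B0, f@B5}
Applying B6's transfer function to that IN value gives OUT[B6] (row B6 above).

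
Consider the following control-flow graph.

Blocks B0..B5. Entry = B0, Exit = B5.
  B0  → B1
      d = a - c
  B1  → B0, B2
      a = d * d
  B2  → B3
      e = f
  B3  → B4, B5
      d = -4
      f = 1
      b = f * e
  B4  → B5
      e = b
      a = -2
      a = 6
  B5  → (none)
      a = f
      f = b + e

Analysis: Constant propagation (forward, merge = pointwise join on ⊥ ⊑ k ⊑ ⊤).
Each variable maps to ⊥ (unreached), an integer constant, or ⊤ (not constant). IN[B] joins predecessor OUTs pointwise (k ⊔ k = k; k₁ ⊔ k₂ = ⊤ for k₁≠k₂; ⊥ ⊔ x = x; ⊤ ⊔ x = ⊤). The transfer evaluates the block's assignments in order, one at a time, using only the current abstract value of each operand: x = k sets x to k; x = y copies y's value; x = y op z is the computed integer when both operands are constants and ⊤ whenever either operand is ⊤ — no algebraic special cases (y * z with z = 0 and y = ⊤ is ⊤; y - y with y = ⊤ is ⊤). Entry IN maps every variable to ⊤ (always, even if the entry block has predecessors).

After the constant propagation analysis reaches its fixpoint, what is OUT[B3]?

Answer: {a: ⊤, b: ⊤, c: ⊤, d: -4, e: ⊤, f: 1}

Trace:
Per-block solution:
  B0: | IN=(all ⊤) | OUT=(all ⊤)
  B1: | IN=(all ⊤) | OUT=(all ⊤)
  B2: | IN=(all ⊤) | OUT=(all ⊤)
  B3: | IN=(all ⊤) | OUT={d:-4, f:1; rest ⊤}
  B4: | IN={d:-4, f:1; rest ⊤} | OUT={a:6, d:-4, f:1; rest ⊤}
  B5: | IN={d:-4, f:1; rest ⊤} | OUT={a:1, d:-4; rest ⊤}

Merge at B3: IN[B3] = OUT[B2] = {a: ⊤, b: ⊤, c: ⊤, d: ⊤, e: ⊤, f: ⊤}
Applying B3's transfer function to that IN value gives OUT[B3] (row B3 above).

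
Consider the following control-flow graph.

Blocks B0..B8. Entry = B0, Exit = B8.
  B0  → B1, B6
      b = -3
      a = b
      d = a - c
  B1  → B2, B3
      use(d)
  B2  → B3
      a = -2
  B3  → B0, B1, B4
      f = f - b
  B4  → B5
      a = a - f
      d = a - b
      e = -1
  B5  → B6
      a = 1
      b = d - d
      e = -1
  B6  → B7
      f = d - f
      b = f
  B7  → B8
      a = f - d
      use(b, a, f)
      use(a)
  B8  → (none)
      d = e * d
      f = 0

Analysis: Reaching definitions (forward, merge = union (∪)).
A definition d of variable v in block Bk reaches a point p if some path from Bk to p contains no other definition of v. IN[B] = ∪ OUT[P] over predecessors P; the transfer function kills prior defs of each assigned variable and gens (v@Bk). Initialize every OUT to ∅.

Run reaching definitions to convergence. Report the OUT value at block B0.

Answer: {a@B0, b@B0, d@B0, f@B3}

Derivation:
Per-block solution:
  B0: | IN={a@B0, a@B2, b@B0, d@B0, f@B3} | OUT={a@B0, b@B0, d@B0, f@B3}
  B1: | IN={a@B0, a@B2, b@B0, d@B0, f@B3} | OUT={a@B0, a@B2, b@B0, d@B0, f@B3}
  B2: | IN={a@B0, a@B2, b@B0, d@B0, f@B3} | OUT={a@B2, b@B0, d@B0, f@B3}
  B3: | IN={a@B0, a@B2, b@B0, d@B0, f@B3} | OUT={a@B0, a@B2, b@B0, d@B0, f@B3}
  B4: | IN={a@B0, a@B2, b@B0, d@B0, f@B3} | OUT={a@B4, b@B0, d@B4, e@B4, f@B3}
  B5: | IN={a@B4, b@B0, d@B4, e@B4, f@B3} | OUT={a@B5, b@B5, d@B4, e@B5, f@B3}
  B6: | IN={a@B0, a@B5, b@B0, b@B5, d@B0, d@B4, e@B5, f@B3} | OUT={a@B0, a@B5, b@B6, d@B0, d@B4, e@B5, f@B6}
  B7: | IN={a@B0, a@B5, b@B6, d@B0, d@B4, e@B5, f@B6} | OUT={a@B7, b@B6, d@B0, d@B4, e@B5, f@B6}
  B8: | IN={a@B7, b@B6, d@B0, d@B4, e@B5, f@B6} | OUT={a@B7, b@B6, d@B8, e@B5, f@B8}

Merge at B0 (entry node, so the boundary value {} is joined with the incoming edge(s)): IN[B0] = {} ⊔ OUT[B3] = {a@B0, a@B2, b@B0, d@B0, f@B3}
Applying B0's transfer function to that IN value gives OUT[B0] (row B0 above).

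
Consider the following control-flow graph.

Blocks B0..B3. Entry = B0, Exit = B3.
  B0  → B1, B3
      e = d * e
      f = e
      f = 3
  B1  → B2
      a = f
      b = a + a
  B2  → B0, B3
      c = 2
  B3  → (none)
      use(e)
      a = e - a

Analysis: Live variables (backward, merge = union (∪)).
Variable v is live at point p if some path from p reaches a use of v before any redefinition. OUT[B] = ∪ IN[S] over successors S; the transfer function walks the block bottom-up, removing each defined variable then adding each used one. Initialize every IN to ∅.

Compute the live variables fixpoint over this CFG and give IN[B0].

Answer: {a, d, e}

Working:
Converged values:
  B0:  IN={a, d, e}  OUT={a, d, e, f}
  B1:  IN={d, e, f}  OUT={a, d, e}
  B2:  IN={a, d, e}  OUT={a, d, e}
  B3:  IN={a, e}  OUT={}

Merge at B0: OUT[B0] = IN[B1] ⊔ IN[B3] = {a, d, e, f}
Applying B0's transfer function to that OUT value gives IN[B0] (row B0 above).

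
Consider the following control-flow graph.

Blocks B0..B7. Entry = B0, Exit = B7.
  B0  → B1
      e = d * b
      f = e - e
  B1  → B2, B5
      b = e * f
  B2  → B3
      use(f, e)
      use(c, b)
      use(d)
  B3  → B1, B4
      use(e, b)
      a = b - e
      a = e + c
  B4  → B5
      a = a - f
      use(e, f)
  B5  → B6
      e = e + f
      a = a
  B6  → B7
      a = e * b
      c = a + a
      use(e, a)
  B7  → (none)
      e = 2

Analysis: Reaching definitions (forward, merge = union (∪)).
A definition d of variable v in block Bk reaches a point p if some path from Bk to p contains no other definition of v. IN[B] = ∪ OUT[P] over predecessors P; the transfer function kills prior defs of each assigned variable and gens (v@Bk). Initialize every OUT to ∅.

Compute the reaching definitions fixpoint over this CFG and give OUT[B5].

Answer: {a@B5, b@B1, e@B5, f@B0}

Trace:
Per-block solution:
  B0: | IN={} | OUT={e@B0, f@B0}
  B1: | IN={a@B3, b@B1, e@B0, f@B0} | OUT={a@B3, b@B1, e@B0, f@B0}
  B2: | IN={a@B3, b@B1, e@B0, f@B0} | OUT={a@B3, b@B1, e@B0, f@B0}
  B3: | IN={a@B3, b@B1, e@B0, f@B0} | OUT={a@B3, b@B1, e@B0, f@B0}
  B4: | IN={a@B3, b@B1, e@B0, f@B0} | OUT={a@B4, b@B1, e@B0, f@B0}
  B5: | IN={a@B3, a@B4, b@B1, e@B0, f@B0} | OUT={a@B5, b@B1, e@B5, f@B0}
  B6: | IN={a@B5, b@B1, e@B5, f@B0} | OUT={a@B6, b@B1, c@B6, e@B5, f@B0}
  B7: | IN={a@B6, b@B1, c@B6, e@B5, f@B0} | OUT={a@B6, b@B1, c@B6, e@B7, f@B0}

Merge at B5: IN[B5] = OUT[B1] ⊔ OUT[B4] = {a@B3, a@B4, b@B1, e@B0, f@B0}
Applying B5's transfer function to that IN value gives OUT[B5] (row B5 above).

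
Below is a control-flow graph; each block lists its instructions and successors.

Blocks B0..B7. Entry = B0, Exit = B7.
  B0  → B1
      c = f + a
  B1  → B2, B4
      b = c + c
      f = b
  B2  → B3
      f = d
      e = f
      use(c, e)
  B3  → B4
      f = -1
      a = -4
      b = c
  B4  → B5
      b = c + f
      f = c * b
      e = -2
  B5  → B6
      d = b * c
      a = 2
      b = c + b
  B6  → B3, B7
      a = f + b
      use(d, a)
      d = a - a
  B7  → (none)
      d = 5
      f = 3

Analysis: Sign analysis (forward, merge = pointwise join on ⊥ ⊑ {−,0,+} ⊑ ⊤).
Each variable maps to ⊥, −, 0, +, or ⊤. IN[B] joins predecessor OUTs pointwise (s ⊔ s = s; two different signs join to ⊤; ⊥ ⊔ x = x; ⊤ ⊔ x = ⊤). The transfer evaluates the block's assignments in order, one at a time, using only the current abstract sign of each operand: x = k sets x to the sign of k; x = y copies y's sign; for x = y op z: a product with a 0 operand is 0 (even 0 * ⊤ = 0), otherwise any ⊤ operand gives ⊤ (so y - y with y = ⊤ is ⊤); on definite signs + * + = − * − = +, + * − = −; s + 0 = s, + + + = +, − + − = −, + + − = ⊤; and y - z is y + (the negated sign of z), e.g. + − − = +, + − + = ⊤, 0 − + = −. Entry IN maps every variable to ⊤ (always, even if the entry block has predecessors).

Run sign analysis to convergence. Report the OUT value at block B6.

Per-block solution:
  B0:  IN=(all ⊤)  OUT=(all ⊤)
  B1:  IN=(all ⊤)  OUT=(all ⊤)
  B2:  IN=(all ⊤)  OUT=(all ⊤)
  B3:  IN=(all ⊤)  OUT={a:-, f:-; rest ⊤}
  B4:  IN=(all ⊤)  OUT={e:-; rest ⊤}
  B5:  IN={e:-; rest ⊤}  OUT={a:+, e:-; rest ⊤}
  B6:  IN={a:+, e:-; rest ⊤}  OUT={e:-; rest ⊤}
  B7:  IN={e:-; rest ⊤}  OUT={d:+, e:-, f:+; rest ⊤}

Merge at B6: IN[B6] = OUT[B5] = {a: +, b: ⊤, c: ⊤, d: ⊤, e: -, f: ⊤}
Applying B6's transfer function to that IN value gives OUT[B6] (row B6 above).

Answer: {a: ⊤, b: ⊤, c: ⊤, d: ⊤, e: -, f: ⊤}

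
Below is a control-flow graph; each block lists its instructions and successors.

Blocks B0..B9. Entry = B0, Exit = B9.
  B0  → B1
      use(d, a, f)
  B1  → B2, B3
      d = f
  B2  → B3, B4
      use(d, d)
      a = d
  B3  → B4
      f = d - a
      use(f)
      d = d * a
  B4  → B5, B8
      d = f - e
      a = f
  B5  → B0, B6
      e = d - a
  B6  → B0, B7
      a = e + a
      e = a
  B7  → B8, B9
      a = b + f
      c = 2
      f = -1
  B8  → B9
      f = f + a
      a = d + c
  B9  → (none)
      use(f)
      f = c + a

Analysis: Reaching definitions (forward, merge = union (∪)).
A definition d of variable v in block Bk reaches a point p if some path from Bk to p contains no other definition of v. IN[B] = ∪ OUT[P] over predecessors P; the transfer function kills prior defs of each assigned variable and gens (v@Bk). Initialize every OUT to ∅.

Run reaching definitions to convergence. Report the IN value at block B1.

Per-block solution:
  B0:   IN={a@B4, a@B6, d@B4, e@B5, e@B6, f@B3}   OUT={a@B4, a@B6, d@B4, e@B5, e@B6, f@B3}
  B1:   IN={a@B4, a@B6, d@B4, e@B5, e@B6, f@B3}   OUT={a@B4, a@B6, d@B1, e@B5, e@B6, f@B3}
  B2:   IN={a@B4, a@B6, d@B1, e@B5, e@B6, f@B3}   OUT={a@B2, d@B1, e@B5, e@B6, f@B3}
  B3:   IN={a@B2, a@B4, a@B6, d@B1, e@B5, e@B6, f@B3}   OUT={a@B2, a@B4, a@B6, d@B3, e@B5, e@B6, f@B3}
  B4:   IN={a@B2, a@B4, a@B6, d@B1, d@B3, e@B5, e@B6, f@B3}   OUT={a@B4, d@B4, e@B5, e@B6, f@B3}
  B5:   IN={a@B4, d@B4, e@B5, e@B6, f@B3}   OUT={a@B4, d@B4, e@B5, f@B3}
  B6:   IN={a@B4, d@B4, e@B5, f@B3}   OUT={a@B6, d@B4, e@B6, f@B3}
  B7:   IN={a@B6, d@B4, e@B6, f@B3}   OUT={a@B7, c@B7, d@B4, e@B6, f@B7}
  B8:   IN={a@B4, a@B7, c@B7, d@B4, e@B5, e@B6, f@B3, f@B7}   OUT={a@B8, c@B7, d@B4, e@B5, e@B6, f@B8}
  B9:   IN={a@B7, a@B8, c@B7, d@B4, e@B5, e@B6, f@B7, f@B8}   OUT={a@B7, a@B8, c@B7, d@B4, e@B5, e@B6, f@B9}

Merge at B1: IN[B1] = OUT[B0] = {a@B4, a@B6, d@B4, e@B5, e@B6, f@B3}

Answer: {a@B4, a@B6, d@B4, e@B5, e@B6, f@B3}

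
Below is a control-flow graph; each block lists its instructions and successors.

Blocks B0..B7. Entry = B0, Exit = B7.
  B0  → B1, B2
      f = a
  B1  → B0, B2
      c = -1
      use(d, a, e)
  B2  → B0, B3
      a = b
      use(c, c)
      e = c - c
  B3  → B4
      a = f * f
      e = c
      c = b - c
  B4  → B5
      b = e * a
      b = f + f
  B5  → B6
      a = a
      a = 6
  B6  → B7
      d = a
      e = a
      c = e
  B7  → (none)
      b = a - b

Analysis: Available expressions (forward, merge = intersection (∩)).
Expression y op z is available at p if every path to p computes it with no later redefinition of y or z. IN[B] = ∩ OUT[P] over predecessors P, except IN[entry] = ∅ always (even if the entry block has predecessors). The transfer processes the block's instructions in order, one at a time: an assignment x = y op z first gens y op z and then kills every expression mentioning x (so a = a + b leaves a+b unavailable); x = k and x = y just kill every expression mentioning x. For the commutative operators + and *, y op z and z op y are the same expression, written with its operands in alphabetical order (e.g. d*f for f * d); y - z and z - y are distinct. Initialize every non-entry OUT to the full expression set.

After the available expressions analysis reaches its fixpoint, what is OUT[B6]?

Answer: {f*f, f+f}

Derivation:
Fixpoint table:
  B0:   IN={}   OUT={}
  B1:   IN={}   OUT={}
  B2:   IN={}   OUT={c-c}
  B3:   IN={c-c}   OUT={f*f}
  B4:   IN={f*f}   OUT={a*e, f*f, f+f}
  B5:   IN={a*e, f*f, f+f}   OUT={f*f, f+f}
  B6:   IN={f*f, f+f}   OUT={f*f, f+f}
  B7:   IN={f*f, f+f}   OUT={f*f, f+f}

Merge at B6: IN[B6] = OUT[B5] = {f*f, f+f}
Applying B6's transfer function to that IN value gives OUT[B6] (row B6 above).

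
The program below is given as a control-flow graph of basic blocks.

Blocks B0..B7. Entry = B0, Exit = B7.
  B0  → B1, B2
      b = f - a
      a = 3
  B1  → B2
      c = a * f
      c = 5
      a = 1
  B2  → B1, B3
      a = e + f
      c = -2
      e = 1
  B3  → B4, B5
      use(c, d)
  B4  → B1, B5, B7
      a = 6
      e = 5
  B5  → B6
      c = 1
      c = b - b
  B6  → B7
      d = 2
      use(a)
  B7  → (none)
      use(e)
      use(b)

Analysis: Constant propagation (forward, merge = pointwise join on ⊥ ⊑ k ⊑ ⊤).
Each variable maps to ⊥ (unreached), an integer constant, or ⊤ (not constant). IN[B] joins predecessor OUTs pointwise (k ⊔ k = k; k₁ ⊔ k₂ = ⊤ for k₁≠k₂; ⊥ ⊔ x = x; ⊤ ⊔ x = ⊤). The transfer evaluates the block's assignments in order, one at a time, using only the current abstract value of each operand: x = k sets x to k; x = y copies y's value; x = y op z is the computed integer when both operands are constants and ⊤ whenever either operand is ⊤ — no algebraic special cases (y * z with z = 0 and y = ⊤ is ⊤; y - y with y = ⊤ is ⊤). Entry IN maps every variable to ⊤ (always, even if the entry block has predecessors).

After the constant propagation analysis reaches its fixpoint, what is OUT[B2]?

Converged values:
  B0: | IN=(all ⊤) | OUT={a:3; rest ⊤}
  B1: | IN=(all ⊤) | OUT={a:1, c:5; rest ⊤}
  B2: | IN=(all ⊤) | OUT={c:-2, e:1; rest ⊤}
  B3: | IN={c:-2, e:1; rest ⊤} | OUT={c:-2, e:1; rest ⊤}
  B4: | IN={c:-2, e:1; rest ⊤} | OUT={a:6, c:-2, e:5; rest ⊤}
  B5: | IN={c:-2; rest ⊤} | OUT=(all ⊤)
  B6: | IN=(all ⊤) | OUT={d:2; rest ⊤}
  B7: | IN=(all ⊤) | OUT=(all ⊤)

Merge at B2: IN[B2] = OUT[B0] ⊔ OUT[B1] = {a: ⊤, b: ⊤, c: ⊤, d: ⊤, e: ⊤, f: ⊤}
Applying B2's transfer function to that IN value gives OUT[B2] (row B2 above).

Answer: {a: ⊤, b: ⊤, c: -2, d: ⊤, e: 1, f: ⊤}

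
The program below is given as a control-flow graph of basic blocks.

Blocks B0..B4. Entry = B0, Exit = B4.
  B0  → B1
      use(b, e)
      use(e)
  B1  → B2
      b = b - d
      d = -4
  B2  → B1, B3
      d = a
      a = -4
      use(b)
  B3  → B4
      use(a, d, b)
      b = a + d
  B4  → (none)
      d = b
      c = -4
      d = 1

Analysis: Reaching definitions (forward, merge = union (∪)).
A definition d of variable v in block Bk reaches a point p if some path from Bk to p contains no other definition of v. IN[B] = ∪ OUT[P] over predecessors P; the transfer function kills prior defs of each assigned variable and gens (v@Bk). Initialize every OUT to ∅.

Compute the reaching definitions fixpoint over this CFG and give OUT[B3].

Answer: {a@B2, b@B3, d@B2}

Derivation:
Converged values:
  B0:   IN={}   OUT={}
  B1:   IN={a@B2, b@B1, d@B2}   OUT={a@B2, b@B1, d@B1}
  B2:   IN={a@B2, b@B1, d@B1}   OUT={a@B2, b@B1, d@B2}
  B3:   IN={a@B2, b@B1, d@B2}   OUT={a@B2, b@B3, d@B2}
  B4:   IN={a@B2, b@B3, d@B2}   OUT={a@B2, b@B3, c@B4, d@B4}

Merge at B3: IN[B3] = OUT[B2] = {a@B2, b@B1, d@B2}
Applying B3's transfer function to that IN value gives OUT[B3] (row B3 above).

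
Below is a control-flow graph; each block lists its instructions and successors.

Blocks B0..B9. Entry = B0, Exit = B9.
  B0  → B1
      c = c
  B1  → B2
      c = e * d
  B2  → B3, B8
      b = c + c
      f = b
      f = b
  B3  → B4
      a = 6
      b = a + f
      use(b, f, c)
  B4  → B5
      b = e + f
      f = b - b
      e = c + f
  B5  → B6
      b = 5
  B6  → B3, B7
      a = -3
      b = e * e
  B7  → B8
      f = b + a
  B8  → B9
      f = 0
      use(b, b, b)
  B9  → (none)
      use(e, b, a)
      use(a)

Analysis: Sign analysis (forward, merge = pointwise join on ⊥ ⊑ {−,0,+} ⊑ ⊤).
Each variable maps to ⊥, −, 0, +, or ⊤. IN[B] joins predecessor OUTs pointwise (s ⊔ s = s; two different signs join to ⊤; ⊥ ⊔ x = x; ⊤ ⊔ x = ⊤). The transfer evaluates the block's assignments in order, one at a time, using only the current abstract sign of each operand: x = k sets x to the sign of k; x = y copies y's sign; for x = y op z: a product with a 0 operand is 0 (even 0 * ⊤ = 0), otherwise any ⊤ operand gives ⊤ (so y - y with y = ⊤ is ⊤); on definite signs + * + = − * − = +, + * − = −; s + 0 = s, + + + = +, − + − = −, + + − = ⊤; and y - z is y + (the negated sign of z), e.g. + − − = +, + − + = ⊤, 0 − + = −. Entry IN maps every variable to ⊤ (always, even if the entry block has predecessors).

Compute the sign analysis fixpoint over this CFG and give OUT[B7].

Answer: {a: -, b: ⊤, c: ⊤, d: ⊤, e: ⊤, f: ⊤}

Working:
Per-block solution:
  B0:  IN=(all ⊤)  OUT=(all ⊤)
  B1:  IN=(all ⊤)  OUT=(all ⊤)
  B2:  IN=(all ⊤)  OUT=(all ⊤)
  B3:  IN=(all ⊤)  OUT={a:+; rest ⊤}
  B4:  IN={a:+; rest ⊤}  OUT={a:+; rest ⊤}
  B5:  IN={a:+; rest ⊤}  OUT={a:+, b:+; rest ⊤}
  B6:  IN={a:+, b:+; rest ⊤}  OUT={a:-; rest ⊤}
  B7:  IN={a:-; rest ⊤}  OUT={a:-; rest ⊤}
  B8:  IN=(all ⊤)  OUT={f:0; rest ⊤}
  B9:  IN={f:0; rest ⊤}  OUT={f:0; rest ⊤}

Merge at B7: IN[B7] = OUT[B6] = {a: -, b: ⊤, c: ⊤, d: ⊤, e: ⊤, f: ⊤}
Applying B7's transfer function to that IN value gives OUT[B7] (row B7 above).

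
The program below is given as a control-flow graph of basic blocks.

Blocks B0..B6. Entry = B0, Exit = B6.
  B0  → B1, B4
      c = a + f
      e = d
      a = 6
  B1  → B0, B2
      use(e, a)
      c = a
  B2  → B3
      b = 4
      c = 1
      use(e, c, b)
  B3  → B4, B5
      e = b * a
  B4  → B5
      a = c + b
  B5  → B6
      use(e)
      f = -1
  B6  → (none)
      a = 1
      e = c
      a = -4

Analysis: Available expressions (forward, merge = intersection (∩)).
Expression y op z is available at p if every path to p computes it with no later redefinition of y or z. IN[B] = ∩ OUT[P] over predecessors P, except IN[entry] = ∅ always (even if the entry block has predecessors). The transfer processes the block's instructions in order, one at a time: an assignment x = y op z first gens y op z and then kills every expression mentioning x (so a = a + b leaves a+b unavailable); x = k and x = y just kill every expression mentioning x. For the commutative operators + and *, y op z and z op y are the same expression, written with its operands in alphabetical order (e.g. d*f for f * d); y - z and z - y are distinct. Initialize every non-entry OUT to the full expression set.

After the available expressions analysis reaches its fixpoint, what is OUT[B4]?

Per-block solution:
  B0:   IN={}   OUT={}
  B1:   IN={}   OUT={}
  B2:   IN={}   OUT={}
  B3:   IN={}   OUT={a*b}
  B4:   IN={}   OUT={b+c}
  B5:   IN={}   OUT={}
  B6:   IN={}   OUT={}

Merge at B4: IN[B4] = OUT[B0] ∩ OUT[B3] = {}
Applying B4's transfer function to that IN value gives OUT[B4] (row B4 above).

Answer: {b+c}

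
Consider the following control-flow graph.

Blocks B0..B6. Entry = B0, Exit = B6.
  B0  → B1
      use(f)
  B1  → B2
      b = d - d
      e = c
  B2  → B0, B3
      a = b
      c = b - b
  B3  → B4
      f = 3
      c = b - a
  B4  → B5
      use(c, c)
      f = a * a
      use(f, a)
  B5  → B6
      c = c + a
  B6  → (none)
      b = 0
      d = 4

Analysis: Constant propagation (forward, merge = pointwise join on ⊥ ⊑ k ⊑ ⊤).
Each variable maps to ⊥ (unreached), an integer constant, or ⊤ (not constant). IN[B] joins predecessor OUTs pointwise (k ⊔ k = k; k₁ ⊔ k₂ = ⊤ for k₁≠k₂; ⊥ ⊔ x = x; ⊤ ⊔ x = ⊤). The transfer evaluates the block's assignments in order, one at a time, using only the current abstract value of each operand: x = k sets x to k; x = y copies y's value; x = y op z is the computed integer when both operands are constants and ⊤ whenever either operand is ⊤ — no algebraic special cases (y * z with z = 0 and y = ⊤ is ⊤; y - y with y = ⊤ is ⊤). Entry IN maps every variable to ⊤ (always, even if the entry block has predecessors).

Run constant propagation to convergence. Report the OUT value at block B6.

Answer: {a: ⊤, b: 0, c: ⊤, d: 4, e: ⊤, f: ⊤}

Derivation:
Fixpoint table:
  B0:  IN=(all ⊤)  OUT=(all ⊤)
  B1:  IN=(all ⊤)  OUT=(all ⊤)
  B2:  IN=(all ⊤)  OUT=(all ⊤)
  B3:  IN=(all ⊤)  OUT={f:3; rest ⊤}
  B4:  IN={f:3; rest ⊤}  OUT=(all ⊤)
  B5:  IN=(all ⊤)  OUT=(all ⊤)
  B6:  IN=(all ⊤)  OUT={b:0, d:4; rest ⊤}

Merge at B6: IN[B6] = OUT[B5] = {a: ⊤, b: ⊤, c: ⊤, d: ⊤, e: ⊤, f: ⊤}
Applying B6's transfer function to that IN value gives OUT[B6] (row B6 above).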